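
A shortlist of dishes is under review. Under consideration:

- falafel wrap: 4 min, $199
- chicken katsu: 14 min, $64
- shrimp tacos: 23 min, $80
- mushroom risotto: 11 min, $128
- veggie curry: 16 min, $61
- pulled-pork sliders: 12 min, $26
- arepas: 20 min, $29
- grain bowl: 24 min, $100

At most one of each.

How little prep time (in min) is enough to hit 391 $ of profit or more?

Minimise min subject to total profit ≥ 391.
Taking falafel wrap + chicken katsu + mushroom risotto gives 391 (≥ 391) for 29 min.
No combination under 29 min hits 391.

29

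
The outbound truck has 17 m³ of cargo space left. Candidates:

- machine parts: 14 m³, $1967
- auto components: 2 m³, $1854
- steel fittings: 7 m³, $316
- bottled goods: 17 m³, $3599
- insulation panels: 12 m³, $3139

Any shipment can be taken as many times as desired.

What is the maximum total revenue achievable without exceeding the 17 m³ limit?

By revenue per m³: auto components 927.00, insulation panels 261.58, bottled goods 211.71, machine parts 140.50 lead.
The ratio ordering already packs tightly: 8×auto components, 16 m³, 14832.
No other feasible combination exceeds 14832.

14832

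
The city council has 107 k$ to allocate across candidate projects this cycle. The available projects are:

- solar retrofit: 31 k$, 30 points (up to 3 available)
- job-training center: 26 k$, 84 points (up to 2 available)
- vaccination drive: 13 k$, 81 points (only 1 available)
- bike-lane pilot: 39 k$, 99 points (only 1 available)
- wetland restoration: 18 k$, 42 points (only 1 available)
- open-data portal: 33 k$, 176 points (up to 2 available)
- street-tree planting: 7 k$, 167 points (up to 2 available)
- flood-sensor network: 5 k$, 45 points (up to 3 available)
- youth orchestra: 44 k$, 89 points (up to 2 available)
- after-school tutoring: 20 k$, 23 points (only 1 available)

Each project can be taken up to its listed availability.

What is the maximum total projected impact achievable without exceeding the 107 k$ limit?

857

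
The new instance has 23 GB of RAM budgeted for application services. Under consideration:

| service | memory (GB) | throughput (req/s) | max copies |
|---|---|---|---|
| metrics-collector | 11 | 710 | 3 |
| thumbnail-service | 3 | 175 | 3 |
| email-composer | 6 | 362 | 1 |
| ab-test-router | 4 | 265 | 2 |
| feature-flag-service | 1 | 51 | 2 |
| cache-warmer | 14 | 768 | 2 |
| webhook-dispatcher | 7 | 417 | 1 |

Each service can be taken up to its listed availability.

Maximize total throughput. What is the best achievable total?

Taking the top-ratio services first gives metrics-collector + thumbnail-service + 2×ab-test-router + feature-flag-service for 1466 (23 GB).
Dropping thumbnail-service and 2×ab-test-router frees 11 GB; slotting in metrics-collector (11 GB) lifts the total to 1471 at 23 GB.
That's the maximum — no swap from here does better than 1471.

1471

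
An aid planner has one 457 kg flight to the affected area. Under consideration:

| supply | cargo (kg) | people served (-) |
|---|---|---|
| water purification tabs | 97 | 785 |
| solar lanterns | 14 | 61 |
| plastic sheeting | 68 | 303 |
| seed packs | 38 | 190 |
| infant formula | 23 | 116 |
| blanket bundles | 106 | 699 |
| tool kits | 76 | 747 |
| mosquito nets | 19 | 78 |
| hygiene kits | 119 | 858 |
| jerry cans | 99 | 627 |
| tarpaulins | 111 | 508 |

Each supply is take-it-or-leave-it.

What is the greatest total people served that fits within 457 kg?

3357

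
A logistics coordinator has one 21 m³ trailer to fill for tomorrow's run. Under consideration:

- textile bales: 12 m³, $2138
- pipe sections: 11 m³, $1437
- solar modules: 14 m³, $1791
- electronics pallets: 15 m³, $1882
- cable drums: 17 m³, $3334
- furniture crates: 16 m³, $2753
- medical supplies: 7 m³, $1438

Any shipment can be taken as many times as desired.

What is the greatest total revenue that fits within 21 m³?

4314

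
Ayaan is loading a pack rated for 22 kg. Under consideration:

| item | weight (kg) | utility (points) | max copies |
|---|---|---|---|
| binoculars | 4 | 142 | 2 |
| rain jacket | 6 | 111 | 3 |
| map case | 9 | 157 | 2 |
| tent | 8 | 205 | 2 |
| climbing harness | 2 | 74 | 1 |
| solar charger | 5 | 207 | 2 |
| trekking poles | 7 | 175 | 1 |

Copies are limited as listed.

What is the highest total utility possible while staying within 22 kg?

Density check — solar charger 41.40, climbing harness 37.00, binoculars 35.50 are the best per kg.
Taking 2×binoculars + climbing harness + 2×solar charger: 20 kg used, 772 in utility.
Every other selection either busts 22 kg or exceeds an availability limit or fails to beat 772.

772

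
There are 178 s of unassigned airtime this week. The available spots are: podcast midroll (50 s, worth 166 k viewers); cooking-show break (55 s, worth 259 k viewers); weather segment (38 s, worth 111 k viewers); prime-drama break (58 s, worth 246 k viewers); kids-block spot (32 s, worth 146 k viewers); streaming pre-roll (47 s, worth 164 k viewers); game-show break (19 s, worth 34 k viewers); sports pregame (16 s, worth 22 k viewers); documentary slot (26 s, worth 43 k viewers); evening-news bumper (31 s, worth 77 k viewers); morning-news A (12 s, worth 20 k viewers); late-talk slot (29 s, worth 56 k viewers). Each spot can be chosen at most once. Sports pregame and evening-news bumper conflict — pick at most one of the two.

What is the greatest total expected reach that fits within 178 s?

728

Cooking-show break + prime-drama break + kids-block spot + evening-news bumper uses 176 of the 178 s and totals 728.
Next best is cooking-show break + prime-drama break + kids-block spot + late-talk slot at 707 (174 s) — short by 21.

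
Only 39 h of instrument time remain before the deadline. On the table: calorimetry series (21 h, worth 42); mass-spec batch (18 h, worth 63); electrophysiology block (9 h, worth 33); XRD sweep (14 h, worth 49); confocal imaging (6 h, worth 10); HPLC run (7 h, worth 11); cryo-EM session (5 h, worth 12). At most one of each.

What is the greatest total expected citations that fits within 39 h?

124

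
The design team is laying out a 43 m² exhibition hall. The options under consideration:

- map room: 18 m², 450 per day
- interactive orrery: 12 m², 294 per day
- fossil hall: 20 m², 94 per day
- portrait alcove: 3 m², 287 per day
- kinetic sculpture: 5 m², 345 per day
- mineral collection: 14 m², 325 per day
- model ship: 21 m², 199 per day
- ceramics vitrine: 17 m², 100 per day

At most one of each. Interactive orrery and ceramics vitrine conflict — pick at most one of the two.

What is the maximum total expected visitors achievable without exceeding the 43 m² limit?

By expected visitors per m²: portrait alcove 95.67, kinetic sculpture 69.00, map room 25.00, interactive orrery 24.50 lead.
The ratio heuristic lands on map room + interactive orrery + portrait alcove + kinetic sculpture (1376) but leaves 5 m² idle.
The 12 m² tied up in interactive orrery is better spent on mineral collection — total rises to 1407 (40 m²).
Next best is map room + interactive orrery + portrait alcove + kinetic sculpture at 1376 (38 m²) — short by 31.

1407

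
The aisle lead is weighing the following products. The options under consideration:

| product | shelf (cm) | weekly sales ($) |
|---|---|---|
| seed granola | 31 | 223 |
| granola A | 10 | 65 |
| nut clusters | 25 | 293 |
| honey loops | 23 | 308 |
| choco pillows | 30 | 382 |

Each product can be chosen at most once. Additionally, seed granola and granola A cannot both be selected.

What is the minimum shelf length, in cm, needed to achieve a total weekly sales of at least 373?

30

Look for the lowest-shelf combination reaching 373.
choco pillows reaches 382 using 30 cm.
No combination under 30 cm hits 373.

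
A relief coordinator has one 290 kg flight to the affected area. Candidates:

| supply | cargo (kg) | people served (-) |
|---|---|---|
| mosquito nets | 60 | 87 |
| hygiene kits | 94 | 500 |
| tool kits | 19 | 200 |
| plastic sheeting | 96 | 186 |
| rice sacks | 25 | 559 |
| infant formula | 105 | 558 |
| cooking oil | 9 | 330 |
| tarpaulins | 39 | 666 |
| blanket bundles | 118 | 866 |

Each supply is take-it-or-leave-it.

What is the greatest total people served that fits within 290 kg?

Filling by ratio: mosquito nets + tool kits + rice sacks + cooking oil + tarpaulins + blanket bundles for 2708, with 20 kg left unused.
Replace mosquito nets and tool kits with hygiene kits: the trade gains 213 net, giving 2921 at 285 kg.
That's the maximum — no swap from here does better than 2921.

2921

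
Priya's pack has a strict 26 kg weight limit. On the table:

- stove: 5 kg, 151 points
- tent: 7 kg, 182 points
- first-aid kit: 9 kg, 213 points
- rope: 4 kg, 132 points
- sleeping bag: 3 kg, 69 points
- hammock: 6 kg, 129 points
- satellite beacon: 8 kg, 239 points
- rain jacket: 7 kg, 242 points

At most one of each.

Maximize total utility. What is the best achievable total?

795

Density check — rain jacket 34.57, rope 33.00, stove 30.20, satellite beacon 29.88 are the best per kg.
Filling by ratio: stove + rope + satellite beacon + rain jacket for 764, with 2 kg left unused.
Dropping stove frees 5 kg; slotting in tent (7 kg) lifts the total to 795 at 26 kg.
Runner-up stove + tent + rope + sleeping bag + rain jacket tops out at 776.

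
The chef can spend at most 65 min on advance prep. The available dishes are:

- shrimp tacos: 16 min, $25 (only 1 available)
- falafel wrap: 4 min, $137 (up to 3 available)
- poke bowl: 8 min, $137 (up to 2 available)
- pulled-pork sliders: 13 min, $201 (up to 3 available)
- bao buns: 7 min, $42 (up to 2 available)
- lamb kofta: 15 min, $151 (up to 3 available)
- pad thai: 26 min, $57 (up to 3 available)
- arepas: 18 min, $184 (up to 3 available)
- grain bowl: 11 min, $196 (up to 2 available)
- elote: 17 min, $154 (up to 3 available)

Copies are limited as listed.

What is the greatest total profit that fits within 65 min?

1283

Density check — falafel wrap 34.25, grain bowl 17.82, poke bowl 17.12 are the best per min.
Greedy by ratio would take 3×falafel wrap + 2×poke bowl + pulled-pork sliders + 2×grain bowl: 63 min used, total 1278.
Replace grain bowl with pulled-pork sliders: the trade gains 5 net, giving 1283 at 65 min.
No other feasible combination exceeds 1283.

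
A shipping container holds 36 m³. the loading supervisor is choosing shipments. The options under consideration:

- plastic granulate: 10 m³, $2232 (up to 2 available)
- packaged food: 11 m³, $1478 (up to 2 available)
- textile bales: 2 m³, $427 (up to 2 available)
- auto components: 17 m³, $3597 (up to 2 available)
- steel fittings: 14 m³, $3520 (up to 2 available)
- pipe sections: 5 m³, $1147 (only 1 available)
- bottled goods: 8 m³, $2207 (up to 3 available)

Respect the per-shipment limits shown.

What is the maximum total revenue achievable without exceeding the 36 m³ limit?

9280

Taking the top-ratio shipments first gives 2×textile bales + pipe sections + 3×bottled goods for 8622 (33 m³).
Dropping textile bales and pipe sections frees 7 m³; slotting in plastic granulate (10 m³) lifts the total to 9280 at 36 m³.
No other feasible combination exceeds 9280.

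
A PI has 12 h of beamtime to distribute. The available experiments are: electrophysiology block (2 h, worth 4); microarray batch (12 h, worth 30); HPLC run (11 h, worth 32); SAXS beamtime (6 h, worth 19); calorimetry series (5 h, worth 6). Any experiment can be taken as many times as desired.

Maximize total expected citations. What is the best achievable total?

38

Density check — SAXS beamtime 3.17, HPLC run 2.91, microarray batch 2.50 are the best per h.
Taking 2×SAXS beamtime: 12 h used, 38 in expected citations.
Nothing else within 12 h beats 38.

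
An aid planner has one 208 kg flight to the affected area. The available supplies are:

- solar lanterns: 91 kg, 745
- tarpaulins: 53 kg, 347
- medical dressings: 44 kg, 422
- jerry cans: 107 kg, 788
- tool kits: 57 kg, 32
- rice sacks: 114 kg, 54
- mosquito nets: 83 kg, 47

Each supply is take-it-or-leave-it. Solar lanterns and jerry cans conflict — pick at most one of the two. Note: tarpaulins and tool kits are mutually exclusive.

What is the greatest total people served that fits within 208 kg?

1557

Taking the top-ratio supplies first gives solar lanterns + tarpaulins + medical dressings for 1514 (188 kg).
The 91 kg tied up in solar lanterns is better spent on jerry cans — total rises to 1557 (204 kg).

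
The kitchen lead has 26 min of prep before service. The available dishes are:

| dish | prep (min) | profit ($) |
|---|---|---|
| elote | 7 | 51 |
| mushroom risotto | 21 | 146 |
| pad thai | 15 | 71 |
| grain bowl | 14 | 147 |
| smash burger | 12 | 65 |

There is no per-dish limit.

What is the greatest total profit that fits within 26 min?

Greedy by ratio would take elote + grain bowl: 21 min used, total 198.
The 7 min tied up in elote is better spent on smash burger — total rises to 212 (26 min).

212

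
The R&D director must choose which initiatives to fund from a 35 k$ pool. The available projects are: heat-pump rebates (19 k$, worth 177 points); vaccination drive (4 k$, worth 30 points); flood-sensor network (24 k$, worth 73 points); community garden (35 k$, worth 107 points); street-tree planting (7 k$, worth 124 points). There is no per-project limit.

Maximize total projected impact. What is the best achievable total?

620

By projected impact per k$: street-tree planting 17.71, heat-pump rebates 9.32, vaccination drive 7.50, community garden 3.06 lead.
The ratio ordering already packs tightly: 5×street-tree planting, 35 k$, 620.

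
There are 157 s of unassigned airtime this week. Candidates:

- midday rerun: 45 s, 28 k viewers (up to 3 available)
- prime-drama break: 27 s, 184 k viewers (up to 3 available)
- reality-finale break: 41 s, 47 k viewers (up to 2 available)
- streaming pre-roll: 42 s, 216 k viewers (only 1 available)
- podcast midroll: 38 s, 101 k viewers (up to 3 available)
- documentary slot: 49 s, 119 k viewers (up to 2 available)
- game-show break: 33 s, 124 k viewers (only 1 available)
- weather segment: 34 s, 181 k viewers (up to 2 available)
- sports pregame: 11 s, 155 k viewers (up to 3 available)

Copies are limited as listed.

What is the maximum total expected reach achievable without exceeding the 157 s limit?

1233

Ranking by ratio (expected reach/s): sports pregame 14.09, prime-drama break 6.81, weather segment 5.32, streaming pre-roll 5.14.
Greedy by ratio would take 3×prime-drama break + weather segment + 3×sports pregame: 148 s used, total 1198.
Replace weather segment with streaming pre-roll: the trade gains 35 net, giving 1233 at 156 s.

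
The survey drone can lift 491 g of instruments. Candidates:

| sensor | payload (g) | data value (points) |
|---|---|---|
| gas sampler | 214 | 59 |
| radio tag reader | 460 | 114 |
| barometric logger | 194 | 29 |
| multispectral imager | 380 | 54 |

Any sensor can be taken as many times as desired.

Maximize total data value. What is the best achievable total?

118

The ratio ordering already packs tightly: 2×gas sampler, 428 g, 118.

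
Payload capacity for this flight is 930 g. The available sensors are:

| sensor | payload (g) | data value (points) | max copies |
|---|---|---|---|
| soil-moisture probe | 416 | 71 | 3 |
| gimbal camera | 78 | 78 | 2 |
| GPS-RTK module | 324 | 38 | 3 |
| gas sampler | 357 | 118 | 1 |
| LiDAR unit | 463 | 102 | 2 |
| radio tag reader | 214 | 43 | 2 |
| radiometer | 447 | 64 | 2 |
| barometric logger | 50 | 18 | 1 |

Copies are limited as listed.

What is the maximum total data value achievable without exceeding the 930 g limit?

By data value per g: gimbal camera 1.00, barometric logger 0.36, gas sampler 0.33 lead.
Taking the top-ratio sensors first gives 2×gimbal camera + gas sampler + radio tag reader + barometric logger for 335 (777 g).
The 264 g tied up in radio tag reader and barometric logger is better spent on soil-moisture probe — total rises to 345 (929 g).
No other feasible combination exceeds 345.

345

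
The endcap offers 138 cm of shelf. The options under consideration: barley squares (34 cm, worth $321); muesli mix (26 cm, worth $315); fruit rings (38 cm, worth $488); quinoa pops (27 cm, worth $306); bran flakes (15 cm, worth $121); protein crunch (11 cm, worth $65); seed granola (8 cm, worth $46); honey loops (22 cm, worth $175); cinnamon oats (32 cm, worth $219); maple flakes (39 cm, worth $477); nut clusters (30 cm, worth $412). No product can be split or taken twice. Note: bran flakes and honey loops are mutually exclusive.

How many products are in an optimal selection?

4

Optimal total is 1692.
muesli mix + fruit rings + maple flakes + nut clusters hits 1692 at 133 cm.
All optima have 4 products.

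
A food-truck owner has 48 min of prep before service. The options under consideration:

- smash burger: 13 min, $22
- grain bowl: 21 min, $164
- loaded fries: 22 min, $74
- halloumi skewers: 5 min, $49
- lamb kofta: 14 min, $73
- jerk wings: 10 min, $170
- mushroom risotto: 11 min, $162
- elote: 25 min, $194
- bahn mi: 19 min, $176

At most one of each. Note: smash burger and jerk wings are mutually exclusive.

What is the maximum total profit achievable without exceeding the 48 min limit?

557

Taking halloumi skewers + jerk wings + mushroom risotto + bahn mi: 45 min used, 557 in profit.
The spare 3 min is too small for any remaining dish, and no feasible exchange beats 557.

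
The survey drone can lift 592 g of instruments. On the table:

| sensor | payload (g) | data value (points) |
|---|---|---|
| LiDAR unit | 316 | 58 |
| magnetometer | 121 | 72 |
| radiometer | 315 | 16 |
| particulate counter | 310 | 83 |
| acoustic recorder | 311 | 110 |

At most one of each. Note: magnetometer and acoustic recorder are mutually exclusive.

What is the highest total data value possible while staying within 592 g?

155

Magnetometer + particulate counter uses 431 of the 592 g and totals 155.
Next best is LiDAR unit + magnetometer at 130 (437 g) — short by 25.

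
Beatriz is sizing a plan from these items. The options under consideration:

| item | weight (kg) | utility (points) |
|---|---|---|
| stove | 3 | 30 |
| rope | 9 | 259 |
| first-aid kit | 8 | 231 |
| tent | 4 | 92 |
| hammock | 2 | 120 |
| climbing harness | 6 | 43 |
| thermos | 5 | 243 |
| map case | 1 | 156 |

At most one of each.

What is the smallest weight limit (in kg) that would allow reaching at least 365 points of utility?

6

Look for the lowest-weight combination reaching 365.
thermos + map case reaches 399 using 6 kg.
Any bundle with less than 6 kg falls short of 365.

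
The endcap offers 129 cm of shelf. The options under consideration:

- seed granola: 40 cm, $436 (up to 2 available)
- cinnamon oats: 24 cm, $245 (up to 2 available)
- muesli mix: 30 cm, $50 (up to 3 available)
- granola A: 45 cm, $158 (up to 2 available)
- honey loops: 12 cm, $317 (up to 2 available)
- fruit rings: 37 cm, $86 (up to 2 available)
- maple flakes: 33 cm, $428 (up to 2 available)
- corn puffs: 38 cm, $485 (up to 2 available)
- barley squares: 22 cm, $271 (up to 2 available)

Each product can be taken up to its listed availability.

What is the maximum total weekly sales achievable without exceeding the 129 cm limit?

Ranking by ratio (weekly sales/cm): honey loops 26.42, maple flakes 12.97, corn puffs 12.76, barley squares 12.32.
Taking 2×honey loops + 2×maple flakes + corn puffs: 128 cm used, 1975 in weekly sales.

1975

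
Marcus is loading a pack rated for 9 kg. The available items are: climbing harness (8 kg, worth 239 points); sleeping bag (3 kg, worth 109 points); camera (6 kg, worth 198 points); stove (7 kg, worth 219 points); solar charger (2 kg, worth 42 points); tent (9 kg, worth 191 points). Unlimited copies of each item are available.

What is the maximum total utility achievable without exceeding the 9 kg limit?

327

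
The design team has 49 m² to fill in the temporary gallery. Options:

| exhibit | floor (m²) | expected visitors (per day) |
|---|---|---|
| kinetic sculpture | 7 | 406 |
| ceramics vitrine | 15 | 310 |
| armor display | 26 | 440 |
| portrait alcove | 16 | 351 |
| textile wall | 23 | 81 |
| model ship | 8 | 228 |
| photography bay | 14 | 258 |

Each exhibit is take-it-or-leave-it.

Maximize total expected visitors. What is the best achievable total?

Taking kinetic sculpture + ceramics vitrine + portrait alcove + model ship: 46 m² used, 1295 in expected visitors.
An exhaustive check of the 128 subsets confirms 1295.

1295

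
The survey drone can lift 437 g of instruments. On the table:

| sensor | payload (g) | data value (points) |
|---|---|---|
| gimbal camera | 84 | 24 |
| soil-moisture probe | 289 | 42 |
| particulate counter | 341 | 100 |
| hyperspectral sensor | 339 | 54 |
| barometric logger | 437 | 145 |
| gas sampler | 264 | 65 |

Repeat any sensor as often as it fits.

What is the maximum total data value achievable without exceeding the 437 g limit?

145

Barometric logger uses 437 of the 437 g and totals 145.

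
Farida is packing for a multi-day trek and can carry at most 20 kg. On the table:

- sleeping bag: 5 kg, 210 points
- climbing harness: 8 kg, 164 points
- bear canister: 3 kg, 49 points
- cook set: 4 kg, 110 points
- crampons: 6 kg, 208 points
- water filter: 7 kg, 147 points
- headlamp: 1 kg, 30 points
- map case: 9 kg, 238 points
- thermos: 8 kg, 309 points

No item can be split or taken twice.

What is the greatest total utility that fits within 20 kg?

Best packing: sleeping bag + crampons + headlamp + thermos — 20 kg, 757 total.
Runner-up sleeping bag + crampons + thermos tops out at 727.

757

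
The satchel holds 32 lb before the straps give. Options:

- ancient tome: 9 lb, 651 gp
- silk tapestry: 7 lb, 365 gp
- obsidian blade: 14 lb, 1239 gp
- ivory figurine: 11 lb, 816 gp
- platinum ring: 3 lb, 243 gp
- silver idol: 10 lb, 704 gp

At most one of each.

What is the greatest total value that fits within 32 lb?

2420

Taking the top-ratio items first gives obsidian blade + ivory figurine + platinum ring for 2298 (28 lb).
Dropping platinum ring frees 3 lb; slotting in silk tapestry (7 lb) lifts the total to 2420 at 32 lb.
No other feasible combination exceeds 2420.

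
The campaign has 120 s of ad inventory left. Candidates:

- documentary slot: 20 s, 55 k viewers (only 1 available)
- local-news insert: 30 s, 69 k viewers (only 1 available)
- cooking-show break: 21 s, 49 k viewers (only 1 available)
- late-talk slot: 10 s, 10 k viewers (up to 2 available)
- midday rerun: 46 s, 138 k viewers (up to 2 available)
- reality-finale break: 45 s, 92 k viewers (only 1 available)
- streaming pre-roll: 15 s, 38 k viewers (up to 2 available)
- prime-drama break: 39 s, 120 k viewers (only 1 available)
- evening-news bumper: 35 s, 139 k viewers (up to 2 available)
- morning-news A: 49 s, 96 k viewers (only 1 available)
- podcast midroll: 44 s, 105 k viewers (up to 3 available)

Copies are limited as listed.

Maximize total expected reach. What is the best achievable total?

416

Density check — evening-news bumper 3.97, prime-drama break 3.08, midday rerun 3.00, documentary slot 2.75 are the best per s.
Taking the top-ratio spots first gives late-talk slot + prime-drama break + 2×evening-news bumper for 408 (119 s).
Dropping late-talk slot and prime-drama break frees 49 s; slotting in midday rerun (46 s) lifts the total to 416 at 116 s.
The spare 4 s is too small for any remaining spot, and no exchange beats 416.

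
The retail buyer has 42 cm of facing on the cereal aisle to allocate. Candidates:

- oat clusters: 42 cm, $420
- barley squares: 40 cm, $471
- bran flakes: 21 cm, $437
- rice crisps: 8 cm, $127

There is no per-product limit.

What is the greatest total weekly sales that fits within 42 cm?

874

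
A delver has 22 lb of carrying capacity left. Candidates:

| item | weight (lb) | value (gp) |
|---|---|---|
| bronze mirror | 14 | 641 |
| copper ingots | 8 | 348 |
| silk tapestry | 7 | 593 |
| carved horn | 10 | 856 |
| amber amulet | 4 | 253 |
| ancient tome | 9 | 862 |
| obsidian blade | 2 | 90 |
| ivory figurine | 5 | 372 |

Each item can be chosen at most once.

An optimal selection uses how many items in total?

3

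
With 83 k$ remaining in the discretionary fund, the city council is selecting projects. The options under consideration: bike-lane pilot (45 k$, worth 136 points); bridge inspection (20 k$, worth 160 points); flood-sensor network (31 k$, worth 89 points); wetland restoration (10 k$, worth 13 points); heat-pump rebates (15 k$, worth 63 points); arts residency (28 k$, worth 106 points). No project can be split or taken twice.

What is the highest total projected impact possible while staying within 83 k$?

Density check — bridge inspection 8.00, heat-pump rebates 4.20, arts residency 3.79 are the best per k$.
Filling by ratio: bridge inspection + wetland restoration + heat-pump rebates + arts residency for 342, with 10 k$ left unused.
Replace wetland restoration and arts residency with bike-lane pilot: the trade gains 17 net, giving 359 at 80 k$.
The closest alternative, bridge inspection + flood-sensor network + arts residency, reaches only 355.

359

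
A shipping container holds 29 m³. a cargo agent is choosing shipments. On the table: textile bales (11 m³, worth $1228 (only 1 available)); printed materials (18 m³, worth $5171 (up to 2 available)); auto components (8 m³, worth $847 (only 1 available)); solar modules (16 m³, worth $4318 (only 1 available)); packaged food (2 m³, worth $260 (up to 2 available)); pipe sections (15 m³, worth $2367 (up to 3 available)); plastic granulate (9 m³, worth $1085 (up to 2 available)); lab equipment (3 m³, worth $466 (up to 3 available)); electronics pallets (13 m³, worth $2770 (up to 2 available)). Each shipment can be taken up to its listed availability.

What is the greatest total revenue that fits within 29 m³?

Taking the top-ratio shipments first gives printed materials + packaged food + 3×lab equipment for 6829 (29 m³).
A better packing is solar modules + electronics pallets: 29 m³, total 7088.
Every other selection either busts 29 m³ or exceeds an availability limit or fails to beat 7088.

7088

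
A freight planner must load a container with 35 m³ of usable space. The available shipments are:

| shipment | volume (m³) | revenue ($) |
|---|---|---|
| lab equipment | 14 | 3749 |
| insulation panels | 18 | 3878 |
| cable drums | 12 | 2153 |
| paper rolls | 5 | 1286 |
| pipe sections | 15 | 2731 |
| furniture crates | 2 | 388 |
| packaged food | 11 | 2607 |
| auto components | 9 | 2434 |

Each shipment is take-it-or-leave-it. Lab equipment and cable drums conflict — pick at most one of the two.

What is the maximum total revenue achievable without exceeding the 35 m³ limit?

8790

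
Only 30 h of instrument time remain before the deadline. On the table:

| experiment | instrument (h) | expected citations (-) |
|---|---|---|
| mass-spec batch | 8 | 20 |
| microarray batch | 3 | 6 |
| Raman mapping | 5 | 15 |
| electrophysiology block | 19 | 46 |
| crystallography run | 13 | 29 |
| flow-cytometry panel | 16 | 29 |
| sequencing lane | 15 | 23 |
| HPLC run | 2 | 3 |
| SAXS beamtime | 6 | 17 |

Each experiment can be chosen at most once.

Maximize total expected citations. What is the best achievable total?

78

Taking the top-ratio experiments first gives mass-spec batch + microarray batch + Raman mapping + HPLC run + SAXS beamtime for 61 (24 h).
The 13 h tied up in mass-spec batch and microarray batch and HPLC run is better spent on electrophysiology block — total rises to 78 (30 h).
No other feasible combination exceeds 78.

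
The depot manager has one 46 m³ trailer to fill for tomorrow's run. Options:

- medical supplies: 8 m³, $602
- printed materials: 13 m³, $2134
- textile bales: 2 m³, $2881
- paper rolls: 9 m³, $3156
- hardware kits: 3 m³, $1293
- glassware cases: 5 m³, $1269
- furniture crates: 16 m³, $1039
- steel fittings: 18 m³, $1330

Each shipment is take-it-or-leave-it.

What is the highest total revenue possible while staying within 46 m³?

Ranking by ratio (revenue/m³): textile bales 1440.50, hardware kits 431.00, paper rolls 350.67, glassware cases 253.80.
The ratio ordering already packs tightly: medical supplies + printed materials + textile bales + paper rolls + hardware kits + glassware cases, 40 m³, 11335.

11335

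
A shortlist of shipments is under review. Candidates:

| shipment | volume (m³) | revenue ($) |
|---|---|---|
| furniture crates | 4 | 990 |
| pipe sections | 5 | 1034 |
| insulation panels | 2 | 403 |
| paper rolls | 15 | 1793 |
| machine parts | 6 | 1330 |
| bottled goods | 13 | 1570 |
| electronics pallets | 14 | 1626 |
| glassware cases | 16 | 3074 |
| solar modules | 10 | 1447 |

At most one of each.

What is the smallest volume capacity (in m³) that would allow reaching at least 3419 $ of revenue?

17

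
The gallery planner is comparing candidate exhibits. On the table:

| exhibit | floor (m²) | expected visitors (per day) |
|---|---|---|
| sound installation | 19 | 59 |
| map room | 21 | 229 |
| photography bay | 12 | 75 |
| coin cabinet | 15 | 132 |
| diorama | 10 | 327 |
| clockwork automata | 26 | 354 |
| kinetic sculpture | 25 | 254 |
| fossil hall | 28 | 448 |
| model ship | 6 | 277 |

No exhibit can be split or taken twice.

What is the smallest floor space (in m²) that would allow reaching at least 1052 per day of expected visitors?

Minimise m² subject to total expected visitors ≥ 1052.
Taking diorama + fossil hall + model ship gives 1052 (≥ 1052) for 44 m².
Below 44 m² the best achievable stays under 1052.

44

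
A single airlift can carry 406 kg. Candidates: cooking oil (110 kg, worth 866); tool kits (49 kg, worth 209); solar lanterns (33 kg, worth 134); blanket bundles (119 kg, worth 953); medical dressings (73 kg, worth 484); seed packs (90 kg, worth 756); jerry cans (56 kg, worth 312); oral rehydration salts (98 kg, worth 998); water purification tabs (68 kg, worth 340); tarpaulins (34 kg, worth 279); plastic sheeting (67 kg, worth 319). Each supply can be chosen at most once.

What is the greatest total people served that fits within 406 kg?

3383

Ranking by ratio (people served/kg): oral rehydration salts 10.18, seed packs 8.40, tarpaulins 8.21, blanket bundles 8.01.
The ratio heuristic lands on blanket bundles + seed packs + jerry cans + oral rehydration salts + tarpaulins (3298) but leaves 9 kg idle.
Replace blanket bundles and jerry cans with cooking oil + medical dressings: the trade gains 85 net, giving 3383 at 405 kg.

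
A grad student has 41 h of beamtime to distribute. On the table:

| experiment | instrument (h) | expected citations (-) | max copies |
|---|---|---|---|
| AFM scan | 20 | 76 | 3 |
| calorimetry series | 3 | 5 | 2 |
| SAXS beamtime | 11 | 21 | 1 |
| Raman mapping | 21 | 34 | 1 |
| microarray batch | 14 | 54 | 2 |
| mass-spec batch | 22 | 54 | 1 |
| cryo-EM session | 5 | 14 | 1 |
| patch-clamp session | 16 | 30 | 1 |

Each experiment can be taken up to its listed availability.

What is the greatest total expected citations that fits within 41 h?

Filling by ratio: 2×calorimetry series + 2×microarray batch + cryo-EM session for 132, with 2 h left unused.
The 39 h tied up in 2×calorimetry series and 2×microarray batch and cryo-EM session is better spent on 2×AFM scan — total rises to 152 (40 h).
That's the maximum — no swap from here does better than 152.

152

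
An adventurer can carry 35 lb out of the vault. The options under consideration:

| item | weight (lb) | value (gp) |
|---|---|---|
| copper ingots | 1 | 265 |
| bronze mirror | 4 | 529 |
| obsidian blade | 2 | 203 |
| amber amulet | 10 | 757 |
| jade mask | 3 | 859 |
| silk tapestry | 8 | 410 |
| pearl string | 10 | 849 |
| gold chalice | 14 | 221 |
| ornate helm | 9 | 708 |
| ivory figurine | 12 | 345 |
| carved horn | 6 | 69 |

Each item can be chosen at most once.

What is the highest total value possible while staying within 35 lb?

3641

Ranking by ratio (value/lb): jade mask 286.33, copper ingots 265.00, bronze mirror 132.25.
Greedy by ratio would take copper ingots + bronze mirror + obsidian blade + jade mask + pearl string + ornate helm + carved horn: 35 lb used, total 3482.
Dropping bronze mirror and carved horn frees 10 lb; slotting in amber amulet (10 lb) lifts the total to 3641 at 35 lb.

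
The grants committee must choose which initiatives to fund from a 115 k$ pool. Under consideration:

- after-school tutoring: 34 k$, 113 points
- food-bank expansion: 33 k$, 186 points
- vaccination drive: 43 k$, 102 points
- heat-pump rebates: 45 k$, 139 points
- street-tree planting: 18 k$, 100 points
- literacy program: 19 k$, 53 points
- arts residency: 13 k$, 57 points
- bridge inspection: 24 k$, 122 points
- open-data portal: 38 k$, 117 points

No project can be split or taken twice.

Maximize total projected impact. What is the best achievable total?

525

The ratio heuristic lands on food-bank expansion + street-tree planting + literacy program + arts residency + bridge inspection (518) but leaves 8 k$ idle.
Replace literacy program and arts residency with open-data portal: the trade gains 7 net, giving 525 at 113 k$.
No other feasible combination exceeds 525.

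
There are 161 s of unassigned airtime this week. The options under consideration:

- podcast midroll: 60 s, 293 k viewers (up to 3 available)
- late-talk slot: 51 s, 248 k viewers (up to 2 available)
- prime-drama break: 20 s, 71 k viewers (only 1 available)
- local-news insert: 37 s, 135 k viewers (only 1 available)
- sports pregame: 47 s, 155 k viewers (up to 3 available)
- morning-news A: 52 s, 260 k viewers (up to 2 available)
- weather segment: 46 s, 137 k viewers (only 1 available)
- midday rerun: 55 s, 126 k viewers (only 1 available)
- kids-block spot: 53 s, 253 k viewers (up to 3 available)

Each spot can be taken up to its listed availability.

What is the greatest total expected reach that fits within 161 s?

773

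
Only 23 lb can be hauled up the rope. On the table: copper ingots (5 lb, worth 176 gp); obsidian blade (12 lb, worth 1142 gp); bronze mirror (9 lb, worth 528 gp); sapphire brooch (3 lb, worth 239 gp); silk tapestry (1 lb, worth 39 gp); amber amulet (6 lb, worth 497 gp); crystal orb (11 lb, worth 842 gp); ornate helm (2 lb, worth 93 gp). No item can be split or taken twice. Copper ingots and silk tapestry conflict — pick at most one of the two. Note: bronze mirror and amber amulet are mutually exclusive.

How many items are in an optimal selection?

2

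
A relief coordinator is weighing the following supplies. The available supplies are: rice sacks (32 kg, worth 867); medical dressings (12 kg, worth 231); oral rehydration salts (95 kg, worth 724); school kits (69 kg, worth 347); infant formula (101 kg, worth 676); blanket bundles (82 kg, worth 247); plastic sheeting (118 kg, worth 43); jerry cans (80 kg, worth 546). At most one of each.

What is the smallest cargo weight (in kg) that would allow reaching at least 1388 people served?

112

Minimise kg subject to total people served ≥ 1388.
Taking rice sacks + jerry cans gives 1413 (≥ 1388) for 112 kg.
Below 112 kg the best achievable stays under 1388.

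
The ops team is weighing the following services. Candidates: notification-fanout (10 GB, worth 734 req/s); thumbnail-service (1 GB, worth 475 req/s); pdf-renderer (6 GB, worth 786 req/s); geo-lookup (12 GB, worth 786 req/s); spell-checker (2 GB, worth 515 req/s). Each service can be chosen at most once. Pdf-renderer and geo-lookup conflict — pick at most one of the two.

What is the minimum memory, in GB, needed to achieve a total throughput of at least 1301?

8

Look for the lowest-memory combination reaching 1301.
Taking pdf-renderer + spell-checker gives 1301 (≥ 1301) for 8 GB.
Below 8 GB the best achievable stays under 1301.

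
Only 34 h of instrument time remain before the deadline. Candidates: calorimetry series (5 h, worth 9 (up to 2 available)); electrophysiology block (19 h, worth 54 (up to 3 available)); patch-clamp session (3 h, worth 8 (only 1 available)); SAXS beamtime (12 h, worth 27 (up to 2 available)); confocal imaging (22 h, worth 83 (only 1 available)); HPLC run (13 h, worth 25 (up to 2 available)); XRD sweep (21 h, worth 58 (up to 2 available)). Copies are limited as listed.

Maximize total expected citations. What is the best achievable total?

110

Taking the top-ratio experiments first gives calorimetry series + patch-clamp session + confocal imaging for 100 (30 h).
The 8 h tied up in calorimetry series and patch-clamp session is better spent on SAXS beamtime — total rises to 110 (34 h).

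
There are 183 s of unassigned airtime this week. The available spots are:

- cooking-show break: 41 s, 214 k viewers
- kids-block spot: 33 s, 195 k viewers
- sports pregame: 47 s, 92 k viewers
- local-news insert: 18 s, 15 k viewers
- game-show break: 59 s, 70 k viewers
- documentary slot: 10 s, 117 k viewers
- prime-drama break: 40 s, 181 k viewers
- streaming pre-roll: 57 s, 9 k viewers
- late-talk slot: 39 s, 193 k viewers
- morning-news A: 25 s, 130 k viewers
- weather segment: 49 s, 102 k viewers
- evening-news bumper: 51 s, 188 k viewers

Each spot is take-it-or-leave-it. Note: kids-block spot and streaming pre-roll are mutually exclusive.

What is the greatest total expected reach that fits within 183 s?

Density check — documentary slot 11.70, kids-block spot 5.91, cooking-show break 5.22 are the best per s.
Filling by ratio: cooking-show break + kids-block spot + local-news insert + documentary slot + late-talk slot + morning-news A for 864, with 17 s left unused.
The 25 s tied up in morning-news A is better spent on prime-drama break — total rises to 915 (181 s).
Nothing else feasible within 183 s beats 915.

915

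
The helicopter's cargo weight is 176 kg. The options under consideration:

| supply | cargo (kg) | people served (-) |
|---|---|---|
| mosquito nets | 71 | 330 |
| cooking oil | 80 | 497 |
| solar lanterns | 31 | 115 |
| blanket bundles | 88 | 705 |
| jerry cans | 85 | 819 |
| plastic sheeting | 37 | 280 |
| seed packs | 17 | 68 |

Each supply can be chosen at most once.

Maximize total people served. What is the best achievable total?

1524

The ratio ordering already packs tightly: blanket bundles + jerry cans, 173 kg, 1524.
Nothing else within 176 kg beats 1524.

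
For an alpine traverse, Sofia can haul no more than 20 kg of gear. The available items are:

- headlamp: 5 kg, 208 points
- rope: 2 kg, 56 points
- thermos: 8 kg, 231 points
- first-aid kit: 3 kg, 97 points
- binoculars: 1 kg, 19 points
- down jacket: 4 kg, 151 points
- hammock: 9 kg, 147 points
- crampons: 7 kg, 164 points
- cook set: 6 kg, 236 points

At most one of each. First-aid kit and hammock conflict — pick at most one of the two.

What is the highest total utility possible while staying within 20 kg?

748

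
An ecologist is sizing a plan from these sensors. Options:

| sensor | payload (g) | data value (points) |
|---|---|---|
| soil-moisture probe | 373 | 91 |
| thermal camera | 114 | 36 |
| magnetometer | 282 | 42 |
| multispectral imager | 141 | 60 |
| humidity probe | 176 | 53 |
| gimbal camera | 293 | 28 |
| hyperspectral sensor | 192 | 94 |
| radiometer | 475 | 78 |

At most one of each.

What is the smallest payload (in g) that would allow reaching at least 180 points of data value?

Minimise g subject to total data value ≥ 180.
thermal camera + multispectral imager + hyperspectral sensor reaches 190 using 447 g.
No combination under 447 g hits 180.

447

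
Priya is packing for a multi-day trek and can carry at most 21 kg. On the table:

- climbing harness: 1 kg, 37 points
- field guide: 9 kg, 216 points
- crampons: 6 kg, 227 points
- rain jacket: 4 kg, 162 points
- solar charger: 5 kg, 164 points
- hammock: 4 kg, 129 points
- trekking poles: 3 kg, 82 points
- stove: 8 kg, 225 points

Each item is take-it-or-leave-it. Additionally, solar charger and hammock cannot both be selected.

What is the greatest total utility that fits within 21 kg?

Best packing: crampons + rain jacket + trekking poles + stove — 21 kg, 696 total.

696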